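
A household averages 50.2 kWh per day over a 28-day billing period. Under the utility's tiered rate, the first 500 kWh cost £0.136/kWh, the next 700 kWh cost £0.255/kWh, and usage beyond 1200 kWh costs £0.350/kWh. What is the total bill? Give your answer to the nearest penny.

Usage = 50.2 kWh/day × 28 days = 1405.6 kWh
First 500 kWh × £0.136 = £68.00
Next 700 kWh × £0.255 = £178.50
Remaining 205.6 kWh × £0.350 = £71.96
Total = £318.46

£318.46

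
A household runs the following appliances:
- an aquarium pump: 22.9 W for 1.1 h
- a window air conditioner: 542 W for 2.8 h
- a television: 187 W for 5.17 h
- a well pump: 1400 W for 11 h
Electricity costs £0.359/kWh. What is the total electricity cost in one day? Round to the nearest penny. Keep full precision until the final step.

£6.43

aquarium pump: 22.9 W × 1.1 h = 25 Wh = 0.02519 kWh
window air conditioner: 542 W × 2.8 h = 1,518 Wh = 1.518 kWh
television: 187 W × 5.17 h = 967 Wh = 0.9668 kWh
well pump: 1400 W × 11 h = 15,400 Wh = 15.4 kWh
Total energy = 0.02519 + 1.518 + 0.9668 + 15.4 = 17.91 kWh
Cost = 17.91 kWh × £0.359 = £6.43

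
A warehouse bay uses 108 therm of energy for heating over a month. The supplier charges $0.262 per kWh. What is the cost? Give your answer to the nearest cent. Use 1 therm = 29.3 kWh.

108 therm × (29.3 kWh/therm) = 3,164 kWh
Cost = 3,164 kWh × $0.262/kWh = $829.07

$829.07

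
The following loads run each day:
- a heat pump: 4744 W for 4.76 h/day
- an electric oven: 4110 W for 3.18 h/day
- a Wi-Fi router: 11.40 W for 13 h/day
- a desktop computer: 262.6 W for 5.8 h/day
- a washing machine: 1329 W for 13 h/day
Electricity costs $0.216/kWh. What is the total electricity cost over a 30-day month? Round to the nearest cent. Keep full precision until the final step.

heat pump: 4744 W × 4.76 h × 30 d = 677,443 Wh = 677.4 kWh
electric oven: 4110 W × 3.18 h × 30 d = 392,094 Wh = 392.1 kWh
Wi-Fi router: 11.40 W × 13 h × 30 d = 4,446 Wh = 4.446 kWh
desktop computer: 262.6 W × 5.8 h × 30 d = 45,692 Wh = 45.69 kWh
washing machine: 1329 W × 13 h × 30 d = 518,310 Wh = 518.3 kWh
Total energy = 677.4 + 392.1 + 4.446 + 45.69 + 518.3 = 1,638 kWh
Cost = 1,638 kWh × $0.216 = $353.80

$353.80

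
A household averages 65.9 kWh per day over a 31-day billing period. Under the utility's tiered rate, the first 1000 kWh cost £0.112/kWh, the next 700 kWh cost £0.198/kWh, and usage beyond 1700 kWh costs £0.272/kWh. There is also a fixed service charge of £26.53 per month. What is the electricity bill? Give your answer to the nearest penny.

Usage = 65.9 kWh/day × 31 days = 2042.9 kWh
First 1000 kWh × £0.112 = £112.00
Next 700 kWh × £0.198 = £138.60
Remaining 342.9 kWh × £0.272 = £93.27
Energy charge = £343.87; + service £26.53 = £370.40

£370.40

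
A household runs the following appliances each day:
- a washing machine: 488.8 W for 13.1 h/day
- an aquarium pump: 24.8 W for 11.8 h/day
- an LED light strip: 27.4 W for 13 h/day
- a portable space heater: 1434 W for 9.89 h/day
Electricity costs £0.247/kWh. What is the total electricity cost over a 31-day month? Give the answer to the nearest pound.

washing machine: 488.8 W × 13.1 h × 31 d = 198,502 Wh = 198.5 kWh
aquarium pump: 24.8 W × 11.8 h × 31 d = 9,072 Wh = 9.072 kWh
LED light strip: 27.4 W × 13 h × 31 d = 11,042 Wh = 11.04 kWh
portable space heater: 1434 W × 9.89 h × 31 d = 439,650 Wh = 439.7 kWh
Total energy = 198.5 + 9.072 + 11.04 + 439.7 = 658.3 kWh
Cost = 658.3 kWh × £0.247 = £162.59 ≈ £163

£163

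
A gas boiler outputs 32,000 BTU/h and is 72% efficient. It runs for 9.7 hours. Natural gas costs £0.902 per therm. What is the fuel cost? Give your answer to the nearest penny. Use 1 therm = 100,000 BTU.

£3.89

Heat delivered = 32,000 BTU/h × 9.7 h = 310,400 BTU
Gas input = 310,400 / 0.72 = 431,111 BTU
= 431,111 / 100,000 = 4.311 therm
Cost = 4.311 × £0.902/therm = £3.89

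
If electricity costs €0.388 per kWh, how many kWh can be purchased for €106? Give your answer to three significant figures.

€106 / €0.388 per kWh = 273.2 kWh

273 kWh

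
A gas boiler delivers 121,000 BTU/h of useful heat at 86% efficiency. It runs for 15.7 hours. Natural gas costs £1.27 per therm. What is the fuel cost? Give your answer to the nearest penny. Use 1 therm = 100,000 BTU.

£28.05

Heat delivered = 121,000 BTU/h × 15.7 h = 1,899,700 BTU
Gas input = 1,899,700 / 0.86 = 2,208,953 BTU
= 2,208,953 / 100,000 = 22.09 therm
Cost = 22.09 × £1.27/therm = £28.05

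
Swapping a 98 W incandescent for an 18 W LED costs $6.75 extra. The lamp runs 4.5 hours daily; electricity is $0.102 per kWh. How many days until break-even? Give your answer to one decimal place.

183.8 days

Power saved = 98 − 18 = 80 W
Daily energy saved = 80 W × 4.5 h = 360 Wh = 0.36 kWh
Daily savings = 0.36 × $0.102 = $0.0367
Payback = $6.75 / $0.0367 per day = 183.8 days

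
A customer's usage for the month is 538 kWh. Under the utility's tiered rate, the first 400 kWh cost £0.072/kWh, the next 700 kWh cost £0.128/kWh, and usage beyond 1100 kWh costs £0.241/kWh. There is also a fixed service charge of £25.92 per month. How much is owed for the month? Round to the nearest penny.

First 400 kWh × £0.072 = £28.80
Next 138 kWh × £0.128 = £17.66
Remaining tier: 0 kWh (not reached)
Energy charge = £46.46; + service £25.92 = £72.38

£72.38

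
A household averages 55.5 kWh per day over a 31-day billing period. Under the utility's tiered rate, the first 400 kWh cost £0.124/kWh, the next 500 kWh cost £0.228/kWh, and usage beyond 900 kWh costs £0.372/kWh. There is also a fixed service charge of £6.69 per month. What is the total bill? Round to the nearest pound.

£476

Usage = 55.5 kWh/day × 31 days = 1720.5 kWh
First 400 kWh × £0.124 = £49.60
Next 500 kWh × £0.228 = £114.00
Remaining 820.5 kWh × £0.372 = £305.23
Energy charge = £468.83; + service £6.69 = £475.52 ≈ £476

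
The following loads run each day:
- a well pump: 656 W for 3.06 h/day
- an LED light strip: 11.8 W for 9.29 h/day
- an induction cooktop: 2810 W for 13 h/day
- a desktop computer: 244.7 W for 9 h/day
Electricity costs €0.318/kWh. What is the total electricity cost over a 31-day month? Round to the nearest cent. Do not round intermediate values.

well pump: 656 W × 3.06 h × 31 d = 62,228 Wh = 62.23 kWh
LED light strip: 11.8 W × 9.29 h × 31 d = 3,398 Wh = 3.398 kWh
induction cooktop: 2810 W × 13 h × 31 d = 1,132,430 Wh = 1,132 kWh
desktop computer: 244.7 W × 9 h × 31 d = 68,271 Wh = 68.27 kWh
Total energy = 62.23 + 3.398 + 1,132 + 68.27 = 1,266 kWh
Cost = 1,266 kWh × €0.318 = €402.69

€402.69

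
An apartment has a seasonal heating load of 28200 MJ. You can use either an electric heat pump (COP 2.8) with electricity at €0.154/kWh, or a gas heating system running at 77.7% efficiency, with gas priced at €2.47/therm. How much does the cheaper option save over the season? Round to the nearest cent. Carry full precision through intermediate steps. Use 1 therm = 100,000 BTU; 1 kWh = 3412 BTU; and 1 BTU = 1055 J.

Heat load = 28200 MJ = 28,200,000,000 J / 1055 = 26,729,858 BTU
Gas: input = 26,729,858 / 0.777 = 34,401,361 BTU = 344 therm → 344 × €2.47 = €849.71
Heat pump: 26,729,858 BTU / 3412 = 7,834 kWh heat; / 2.8 = 2,798 kWh in → × €0.154 = €430.87
Difference = |€849.71 − €430.87| = €418.84

€418.84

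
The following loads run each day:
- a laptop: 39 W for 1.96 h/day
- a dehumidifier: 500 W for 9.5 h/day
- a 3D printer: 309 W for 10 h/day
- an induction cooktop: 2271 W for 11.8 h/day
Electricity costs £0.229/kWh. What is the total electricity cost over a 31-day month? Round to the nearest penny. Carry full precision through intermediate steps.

£246.44

laptop: 39 W × 1.96 h × 31 d = 2,370 Wh = 2.37 kWh
dehumidifier: 500 W × 9.5 h × 31 d = 147,250 Wh = 147.2 kWh
3D printer: 309 W × 10 h × 31 d = 95,790 Wh = 95.79 kWh
induction cooktop: 2271 W × 11.8 h × 31 d = 830,732 Wh = 830.7 kWh
Total energy = 2.37 + 147.2 + 95.79 + 830.7 = 1,076 kWh
Cost = 1,076 kWh × £0.229 = £246.44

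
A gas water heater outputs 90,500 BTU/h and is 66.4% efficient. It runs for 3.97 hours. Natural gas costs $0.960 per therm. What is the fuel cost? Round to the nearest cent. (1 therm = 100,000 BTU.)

$5.19

Heat delivered = 90,500 BTU/h × 3.97 h = 359,285 BTU
Gas input = 359,285 / 0.664 = 541,092 BTU
= 541,092 / 100,000 = 5.411 therm
Cost = 5.411 × $0.960/therm = $5.19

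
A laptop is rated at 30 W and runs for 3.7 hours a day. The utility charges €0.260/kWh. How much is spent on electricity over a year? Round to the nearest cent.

Energy = 30 W × 3.7 h/day × 365 days = 40,515 Wh = 40.52 kWh
Cost = 40.52 kWh × €0.260/kWh = €10.53

€10.53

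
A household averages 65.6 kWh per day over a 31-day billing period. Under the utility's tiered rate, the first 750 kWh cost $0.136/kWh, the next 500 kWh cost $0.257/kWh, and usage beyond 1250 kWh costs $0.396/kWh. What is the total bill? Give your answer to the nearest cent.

Usage = 65.6 kWh/day × 31 days = 2033.6 kWh
First 750 kWh × $0.136 = $102.00
Next 500 kWh × $0.257 = $128.50
Remaining 783.6 kWh × $0.396 = $310.31
Total = $540.81

$540.81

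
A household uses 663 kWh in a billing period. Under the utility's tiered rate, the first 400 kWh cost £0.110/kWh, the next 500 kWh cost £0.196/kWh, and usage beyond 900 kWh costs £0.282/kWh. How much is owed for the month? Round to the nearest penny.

First 400 kWh × £0.110 = £44.00
Next 263 kWh × £0.196 = £51.55
Remaining tier: 0 kWh (not reached)
Total = £95.55

£95.55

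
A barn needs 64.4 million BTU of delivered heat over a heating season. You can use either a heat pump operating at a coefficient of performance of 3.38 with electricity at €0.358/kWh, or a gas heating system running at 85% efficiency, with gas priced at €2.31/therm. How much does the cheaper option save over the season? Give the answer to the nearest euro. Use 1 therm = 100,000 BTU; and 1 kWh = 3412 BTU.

Heat load = 64.4 × 10⁶ BTU = 64,400,000 BTU
Gas: input = 64,400,000 / 0.85 = 75,764,706 BTU = 757.6 therm → 757.6 × €2.31 = €1,750.16
Heat pump: 64,400,000 BTU / 3412 = 18,870 kWh heat; / 3.38 = 5,584 kWh in → × €0.358 = €1,999.14
Difference = |€1,750.16 − €1,999.14| = €248.98 ≈ €249

€249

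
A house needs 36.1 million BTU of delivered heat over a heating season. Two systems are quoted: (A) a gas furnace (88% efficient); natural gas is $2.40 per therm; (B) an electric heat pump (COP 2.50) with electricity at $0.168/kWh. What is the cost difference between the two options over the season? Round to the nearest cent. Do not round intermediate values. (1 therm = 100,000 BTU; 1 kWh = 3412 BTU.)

Heat load = 36.1 × 10⁶ BTU = 36,100,000 BTU
Gas: input = 36,100,000 / 0.880 = 41,022,727 BTU = 410.2 therm → 410.2 × $2.40 = $984.55
Heat pump: 36,100,000 BTU / 3412 = 10,580 kWh heat; / 2.50 = 4,232 kWh in → × $0.168 = $711.00
Difference = |$984.55 − $711.00| = $273.55

$273.55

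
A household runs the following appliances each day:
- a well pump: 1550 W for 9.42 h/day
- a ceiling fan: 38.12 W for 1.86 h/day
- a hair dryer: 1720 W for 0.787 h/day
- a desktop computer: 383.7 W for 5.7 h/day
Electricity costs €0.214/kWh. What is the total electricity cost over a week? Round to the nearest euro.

well pump: 1550 W × 9.42 h × 7 d = 102,207 Wh = 102.2 kWh
ceiling fan: 38.12 W × 1.86 h × 7 d = 496 Wh = 0.4963 kWh
hair dryer: 1720 W × 0.787 h × 7 d = 9,475 Wh = 9.475 kWh
desktop computer: 383.7 W × 5.7 h × 7 d = 15,310 Wh = 15.31 kWh
Total energy = 102.2 + 0.4963 + 9.475 + 15.31 = 127.5 kWh
Cost = 127.5 kWh × €0.214 = €27.28 ≈ €27

€27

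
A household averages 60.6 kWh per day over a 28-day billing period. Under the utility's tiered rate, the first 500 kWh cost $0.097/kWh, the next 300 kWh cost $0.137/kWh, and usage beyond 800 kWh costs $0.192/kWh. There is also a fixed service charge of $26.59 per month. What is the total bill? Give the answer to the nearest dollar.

$288

Usage = 60.6 kWh/day × 28 days = 1696.8 kWh
First 500 kWh × $0.097 = $48.50
Next 300 kWh × $0.137 = $41.10
Remaining 896.8 kWh × $0.192 = $172.19
Energy charge = $261.79; + service $26.59 = $288.38 ≈ $288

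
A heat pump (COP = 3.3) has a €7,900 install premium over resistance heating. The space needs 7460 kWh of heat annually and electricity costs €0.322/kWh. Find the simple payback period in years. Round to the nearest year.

Resistance: 7460 kWh × €0.322 = €2,402.12/yr
Heat pump: 7460 / 3.3 = 2261 kWh in → × €0.322 = €727.92/yr
Annual savings = €1,674.20
Payback = €7,900 / €1,674.20 = 4.72 years

5 years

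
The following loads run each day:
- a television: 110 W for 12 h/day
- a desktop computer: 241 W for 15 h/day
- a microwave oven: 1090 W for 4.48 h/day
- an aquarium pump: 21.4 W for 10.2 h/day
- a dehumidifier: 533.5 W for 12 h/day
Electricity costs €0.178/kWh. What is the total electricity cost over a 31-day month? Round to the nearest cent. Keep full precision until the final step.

television: 110 W × 12 h × 31 d = 40,920 Wh = 40.92 kWh
desktop computer: 241 W × 15 h × 31 d = 112,065 Wh = 112.1 kWh
microwave oven: 1090 W × 4.48 h × 31 d = 151,379 Wh = 151.4 kWh
aquarium pump: 21.4 W × 10.2 h × 31 d = 6,767 Wh = 6.767 kWh
dehumidifier: 533.5 W × 12 h × 31 d = 198,462 Wh = 198.5 kWh
Total energy = 40.92 + 112.1 + 151.4 + 6.767 + 198.5 = 509.6 kWh
Cost = 509.6 kWh × €0.178 = €90.71

€90.71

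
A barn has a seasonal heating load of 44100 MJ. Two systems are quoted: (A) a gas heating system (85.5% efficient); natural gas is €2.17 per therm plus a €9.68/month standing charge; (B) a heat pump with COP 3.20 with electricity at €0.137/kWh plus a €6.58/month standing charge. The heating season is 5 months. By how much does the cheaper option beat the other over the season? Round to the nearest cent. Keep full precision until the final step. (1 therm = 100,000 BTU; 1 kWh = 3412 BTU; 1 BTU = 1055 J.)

€551.91

Heat load = 44100 MJ = 44,100,000,000 J / 1055 = 41,800,948 BTU
Gas: input = 41,800,948 / 0.855 = 48,889,998 BTU = 488.9 therm → 488.9 × €2.17 = €1,060.91; + 5 × €9.68 standing = €1,109.31
Heat pump: 41,800,948 BTU / 3412 = 12,250 kWh heat; / 3.20 = 3,828 kWh in → × €0.137 = €524.50; + 5 × €6.58 standing = €557.40
Difference = |€1,109.31 − €557.40| = €551.91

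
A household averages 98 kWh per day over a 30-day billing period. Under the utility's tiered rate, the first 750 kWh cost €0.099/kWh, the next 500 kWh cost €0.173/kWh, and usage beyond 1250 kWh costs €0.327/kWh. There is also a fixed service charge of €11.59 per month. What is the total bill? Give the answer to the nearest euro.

€725

Usage = 98 kWh/day × 30 days = 2940 kWh
First 750 kWh × €0.099 = €74.25
Next 500 kWh × €0.173 = €86.50
Remaining 1690 kWh × €0.327 = €552.63
Energy charge = €713.38; + service €11.59 = €724.97 ≈ €725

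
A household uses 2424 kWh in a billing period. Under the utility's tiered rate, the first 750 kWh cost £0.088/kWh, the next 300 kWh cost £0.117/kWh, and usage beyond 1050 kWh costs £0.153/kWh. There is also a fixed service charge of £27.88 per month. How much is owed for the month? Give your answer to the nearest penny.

£339.20

First 750 kWh × £0.088 = £66.00
Next 300 kWh × £0.117 = £35.10
Remaining 1374 kWh × £0.153 = £210.22
Energy charge = £311.32; + service £27.88 = £339.20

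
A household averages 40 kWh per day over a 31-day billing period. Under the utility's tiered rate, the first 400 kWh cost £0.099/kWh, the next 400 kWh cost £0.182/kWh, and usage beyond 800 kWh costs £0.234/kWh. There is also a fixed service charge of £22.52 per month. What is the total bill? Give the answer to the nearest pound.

Usage = 40 kWh/day × 31 days = 1240 kWh
First 400 kWh × £0.099 = £39.60
Next 400 kWh × £0.182 = £72.80
Remaining 440 kWh × £0.234 = £102.96
Energy charge = £215.36; + service £22.52 = £237.88 ≈ £238

£238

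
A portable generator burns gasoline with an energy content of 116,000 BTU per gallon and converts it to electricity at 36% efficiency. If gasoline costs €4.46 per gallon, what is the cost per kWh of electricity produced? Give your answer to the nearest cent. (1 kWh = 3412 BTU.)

Electrical output per gallon = 116,000 BTU × 0.36 / 3412 BTU/kWh = 12.24 kWh
Cost per kWh = €4.46 / 12.24 kWh = €0.364

€0.36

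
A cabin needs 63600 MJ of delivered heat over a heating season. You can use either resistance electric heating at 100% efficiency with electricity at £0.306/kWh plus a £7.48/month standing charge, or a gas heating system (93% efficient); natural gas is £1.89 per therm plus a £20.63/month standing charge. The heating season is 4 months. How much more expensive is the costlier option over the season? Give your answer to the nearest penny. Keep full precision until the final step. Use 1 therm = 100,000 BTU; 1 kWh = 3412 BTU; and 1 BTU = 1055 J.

Heat load = 63600 MJ = 63,600,000,000 J / 1055 = 60,284,360 BTU
Gas: input = 60,284,360 / 0.93 = 64,821,893 BTU = 648.2 therm → 648.2 × £1.89 = £1,225.13; + 4 × £20.63 standing = £1,307.65
Electric: 60,284,360 BTU / 3412 = 17,670 kWh → × £0.306 = £5,406.51; + 4 × £7.48 standing = £5,436.43
Difference = |£1,307.65 − £5,436.43| = £4,128.78

£4128.78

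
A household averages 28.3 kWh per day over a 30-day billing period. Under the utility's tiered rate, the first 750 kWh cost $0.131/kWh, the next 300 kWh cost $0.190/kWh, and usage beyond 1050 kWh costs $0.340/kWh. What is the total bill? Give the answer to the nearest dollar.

$117

Usage = 28.3 kWh/day × 30 days = 849 kWh
First 750 kWh × $0.131 = $98.25
Next 99 kWh × $0.190 = $18.81
Remaining tier: 0 kWh (not reached)
Total = $117.06 ≈ $117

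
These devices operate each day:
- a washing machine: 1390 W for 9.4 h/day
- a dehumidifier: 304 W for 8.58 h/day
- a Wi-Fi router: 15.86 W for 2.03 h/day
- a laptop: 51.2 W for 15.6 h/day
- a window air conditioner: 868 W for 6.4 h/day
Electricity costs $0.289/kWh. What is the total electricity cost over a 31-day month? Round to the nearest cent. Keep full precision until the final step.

$197.64

washing machine: 1390 W × 9.4 h × 31 d = 405,046 Wh = 405 kWh
dehumidifier: 304 W × 8.58 h × 31 d = 80,858 Wh = 80.86 kWh
Wi-Fi router: 15.86 W × 2.03 h × 31 d = 998 Wh = 0.9981 kWh
laptop: 51.2 W × 15.6 h × 31 d = 24,760 Wh = 24.76 kWh
window air conditioner: 868 W × 6.4 h × 31 d = 172,211 Wh = 172.2 kWh
Total energy = 405 + 80.86 + 0.9981 + 24.76 + 172.2 = 683.9 kWh
Cost = 683.9 kWh × $0.289 = $197.64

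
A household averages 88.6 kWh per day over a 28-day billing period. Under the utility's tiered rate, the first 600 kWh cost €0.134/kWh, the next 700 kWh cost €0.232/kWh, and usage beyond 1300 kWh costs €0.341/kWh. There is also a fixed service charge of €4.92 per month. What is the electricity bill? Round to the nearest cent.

€650.37

Usage = 88.6 kWh/day × 28 days = 2480.8 kWh
First 600 kWh × €0.134 = €80.40
Next 700 kWh × €0.232 = €162.40
Remaining 1180.8 kWh × €0.341 = €402.65
Energy charge = €645.45; + service €4.92 = €650.37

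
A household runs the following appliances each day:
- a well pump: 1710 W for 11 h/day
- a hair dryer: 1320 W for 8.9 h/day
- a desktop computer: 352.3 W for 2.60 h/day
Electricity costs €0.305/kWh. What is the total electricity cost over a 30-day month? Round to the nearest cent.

€287.99

well pump: 1710 W × 11 h × 30 d = 564,300 Wh = 564.3 kWh
hair dryer: 1320 W × 8.9 h × 30 d = 352,440 Wh = 352.4 kWh
desktop computer: 352.3 W × 2.60 h × 30 d = 27,479 Wh = 27.48 kWh
Total energy = 564.3 + 352.4 + 27.48 = 944.2 kWh
Cost = 944.2 kWh × €0.305 = €287.99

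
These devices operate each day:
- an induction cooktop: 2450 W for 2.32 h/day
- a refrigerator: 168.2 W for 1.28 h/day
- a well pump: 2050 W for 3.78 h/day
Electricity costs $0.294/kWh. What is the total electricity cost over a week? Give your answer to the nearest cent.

induction cooktop: 2450 W × 2.32 h × 7 d = 39,788 Wh = 39.79 kWh
refrigerator: 168.2 W × 1.28 h × 7 d = 1,507 Wh = 1.507 kWh
well pump: 2050 W × 3.78 h × 7 d = 54,243 Wh = 54.24 kWh
Total energy = 39.79 + 1.507 + 54.24 = 95.54 kWh
Cost = 95.54 kWh × $0.294 = $28.09

$28.09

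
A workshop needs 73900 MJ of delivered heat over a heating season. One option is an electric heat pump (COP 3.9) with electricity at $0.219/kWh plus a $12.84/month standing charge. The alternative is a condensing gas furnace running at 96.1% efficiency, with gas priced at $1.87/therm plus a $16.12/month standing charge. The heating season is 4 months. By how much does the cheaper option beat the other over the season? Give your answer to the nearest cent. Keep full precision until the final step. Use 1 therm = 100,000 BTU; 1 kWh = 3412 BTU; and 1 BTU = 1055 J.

Heat load = 73900 MJ = 73,900,000,000 J / 1055 = 70,047,393 BTU
Gas: input = 70,047,393 / 0.961 = 72,890,108 BTU = 728.9 therm → 728.9 × $1.87 = $1,363.05; + 4 × $16.12 standing = $1,427.53
Heat pump: 70,047,393 BTU / 3412 = 20,530 kWh heat; / 3.9 = 5,264 kWh in → × $0.219 = $1,152.82; + 4 × $12.84 standing = $1,204.18
Difference = |$1,427.53 − $1,204.18| = $223.34

$223.34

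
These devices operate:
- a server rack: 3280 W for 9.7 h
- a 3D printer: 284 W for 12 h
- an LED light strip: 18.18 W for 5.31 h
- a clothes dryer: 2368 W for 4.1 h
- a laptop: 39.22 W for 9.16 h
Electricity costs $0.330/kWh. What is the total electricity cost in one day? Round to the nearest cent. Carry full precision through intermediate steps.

$14.98

server rack: 3280 W × 9.7 h = 31,816 Wh = 31.82 kWh
3D printer: 284 W × 12 h = 3,408 Wh = 3.408 kWh
LED light strip: 18.18 W × 5.31 h = 97 Wh = 0.09654 kWh
clothes dryer: 2368 W × 4.1 h = 9,709 Wh = 9.709 kWh
laptop: 39.22 W × 9.16 h = 359 Wh = 0.3593 kWh
Total energy = 31.82 + 3.408 + 0.09654 + 9.709 + 0.3593 = 45.39 kWh
Cost = 45.39 kWh × $0.330 = $14.98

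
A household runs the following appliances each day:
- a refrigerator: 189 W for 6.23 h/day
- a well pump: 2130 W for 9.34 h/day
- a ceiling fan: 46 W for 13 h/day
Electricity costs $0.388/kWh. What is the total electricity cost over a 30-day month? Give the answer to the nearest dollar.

refrigerator: 189 W × 6.23 h × 30 d = 35,324 Wh = 35.32 kWh
well pump: 2130 W × 9.34 h × 30 d = 596,826 Wh = 596.8 kWh
ceiling fan: 46 W × 13 h × 30 d = 17,940 Wh = 17.94 kWh
Total energy = 35.32 + 596.8 + 17.94 = 650.1 kWh
Cost = 650.1 kWh × $0.388 = $252.23 ≈ $252

$252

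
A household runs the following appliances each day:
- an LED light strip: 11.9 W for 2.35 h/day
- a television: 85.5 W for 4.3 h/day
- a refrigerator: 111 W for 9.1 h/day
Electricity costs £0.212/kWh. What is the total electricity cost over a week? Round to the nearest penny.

LED light strip: 11.9 W × 2.35 h × 7 d = 196 Wh = 0.1958 kWh
television: 85.5 W × 4.3 h × 7 d = 2,574 Wh = 2.574 kWh
refrigerator: 111 W × 9.1 h × 7 d = 7,071 Wh = 7.071 kWh
Total energy = 0.1958 + 2.574 + 7.071 = 9.84 kWh
Cost = 9.84 kWh × £0.212 = £2.09

£2.09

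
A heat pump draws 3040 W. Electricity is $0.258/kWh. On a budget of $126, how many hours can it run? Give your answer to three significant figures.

161 h

Energy budget = $126 / $0.258 per kWh = 488.4 kWh = 488,372 Wh
Runtime = 488,372 Wh / 3040 W = 160.6 h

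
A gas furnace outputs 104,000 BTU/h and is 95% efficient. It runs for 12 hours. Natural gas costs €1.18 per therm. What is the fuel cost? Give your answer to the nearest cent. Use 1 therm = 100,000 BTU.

€15.50

Heat delivered = 104,000 BTU/h × 12 h = 1,248,000 BTU
Gas input = 1,248,000 / 0.95 = 1,313,684 BTU
= 1,313,684 / 100,000 = 13.14 therm
Cost = 13.14 × €1.18/therm = €15.50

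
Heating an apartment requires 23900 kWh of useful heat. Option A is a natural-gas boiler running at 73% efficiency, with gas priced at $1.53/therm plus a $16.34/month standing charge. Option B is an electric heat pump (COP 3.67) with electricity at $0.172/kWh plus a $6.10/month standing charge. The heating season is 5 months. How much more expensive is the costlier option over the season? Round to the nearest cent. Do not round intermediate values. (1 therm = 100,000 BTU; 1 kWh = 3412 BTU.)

Heat load = 23900 kWh × 3412 = 81,546,800 BTU
Gas: input = 81,546,800 / 0.73 = 111,707,945 BTU = 1,117 therm → 1,117 × $1.53 = $1,709.13; + 5 × $16.34 standing = $1,790.83
Heat pump: 81,546,800 BTU / 3412 = 23,900 kWh heat; / 3.67 = 6,512 kWh in → × $0.172 = $1,120.11; + 5 × $6.10 standing = $1,150.61
Difference = |$1,790.83 − $1,150.61| = $640.22

$640.22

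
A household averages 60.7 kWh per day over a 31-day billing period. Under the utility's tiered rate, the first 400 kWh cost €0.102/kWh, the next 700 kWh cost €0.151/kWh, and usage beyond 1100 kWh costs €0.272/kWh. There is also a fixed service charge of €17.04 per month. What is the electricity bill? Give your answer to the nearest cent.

€376.16

Usage = 60.7 kWh/day × 31 days = 1881.7 kWh
First 400 kWh × €0.102 = €40.80
Next 700 kWh × €0.151 = €105.70
Remaining 781.7 kWh × €0.272 = €212.62
Energy charge = €359.12; + service €17.04 = €376.16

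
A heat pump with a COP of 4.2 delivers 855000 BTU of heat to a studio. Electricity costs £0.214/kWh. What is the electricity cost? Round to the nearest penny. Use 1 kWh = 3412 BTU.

Heat delivered = 855,000 BTU / 3412 = 250.6 kWh
Electrical input = 250.6 kWh / 4.2 = 59.66 kWh
Cost = 59.66 × £0.214/kWh = £12.77

£12.77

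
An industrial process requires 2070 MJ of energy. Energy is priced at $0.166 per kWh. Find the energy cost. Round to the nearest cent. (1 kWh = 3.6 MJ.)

2070 MJ × (0.27778 kWh/MJ) = 575 kWh
Cost = 575 kWh × $0.166/kWh = $95.45

$95.45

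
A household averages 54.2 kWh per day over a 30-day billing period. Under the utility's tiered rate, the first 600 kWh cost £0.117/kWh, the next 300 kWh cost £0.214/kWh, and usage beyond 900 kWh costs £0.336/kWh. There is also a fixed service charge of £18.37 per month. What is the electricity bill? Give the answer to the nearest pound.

£397

Usage = 54.2 kWh/day × 30 days = 1626 kWh
First 600 kWh × £0.117 = £70.20
Next 300 kWh × £0.214 = £64.20
Remaining 726 kWh × £0.336 = £243.94
Energy charge = £378.34; + service £18.37 = £396.71 ≈ £397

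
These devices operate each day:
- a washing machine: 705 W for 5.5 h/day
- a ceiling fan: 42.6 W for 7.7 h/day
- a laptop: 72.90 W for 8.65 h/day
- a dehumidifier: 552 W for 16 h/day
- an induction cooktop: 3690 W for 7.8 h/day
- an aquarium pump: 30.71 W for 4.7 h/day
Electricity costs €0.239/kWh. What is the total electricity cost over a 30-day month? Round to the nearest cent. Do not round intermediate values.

washing machine: 705 W × 5.5 h × 30 d = 116,325 Wh = 116.3 kWh
ceiling fan: 42.6 W × 7.7 h × 30 d = 9,841 Wh = 9.841 kWh
laptop: 72.90 W × 8.65 h × 30 d = 18,918 Wh = 18.92 kWh
dehumidifier: 552 W × 16 h × 30 d = 264,960 Wh = 265 kWh
induction cooktop: 3690 W × 7.8 h × 30 d = 863,460 Wh = 863.5 kWh
aquarium pump: 30.71 W × 4.7 h × 30 d = 4,330 Wh = 4.33 kWh
Total energy = 116.3 + 9.841 + 18.92 + 265 + 863.5 + 4.33 = 1,278 kWh
Cost = 1,278 kWh × €0.239 = €305.40

€305.40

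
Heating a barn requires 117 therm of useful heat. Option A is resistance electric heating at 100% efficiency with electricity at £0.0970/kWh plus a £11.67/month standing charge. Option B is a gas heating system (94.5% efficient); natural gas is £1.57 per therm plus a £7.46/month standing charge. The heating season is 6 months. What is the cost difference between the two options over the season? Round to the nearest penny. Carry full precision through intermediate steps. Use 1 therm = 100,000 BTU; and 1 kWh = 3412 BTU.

£163.50

Heat load = 117 therm × 100,000 = 11,700,000 BTU
Gas: input = 11,700,000 / 0.945 = 12,380,952 BTU = 123.8 therm → 123.8 × £1.57 = £194.38; + 6 × £7.46 standing = £239.14
Electric: 11,700,000 BTU / 3412 = 3,429 kWh → × £0.0970 = £332.62; + 6 × £11.67 standing = £402.64
Difference = |£239.14 − £402.64| = £163.50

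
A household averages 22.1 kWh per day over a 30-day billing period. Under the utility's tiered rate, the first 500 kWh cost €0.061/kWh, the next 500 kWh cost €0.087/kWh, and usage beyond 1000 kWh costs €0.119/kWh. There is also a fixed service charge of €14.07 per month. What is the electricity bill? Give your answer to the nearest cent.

€58.75

Usage = 22.1 kWh/day × 30 days = 663 kWh
First 500 kWh × €0.061 = €30.50
Next 163 kWh × €0.087 = €14.18
Remaining tier: 0 kWh (not reached)
Energy charge = €44.68; + service €14.07 = €58.75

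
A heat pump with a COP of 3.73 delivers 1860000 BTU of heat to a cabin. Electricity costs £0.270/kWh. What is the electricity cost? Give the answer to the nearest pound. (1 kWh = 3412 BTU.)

Heat delivered = 1,860,000 BTU / 3412 = 545.1 kWh
Electrical input = 545.1 kWh / 3.73 = 146.1 kWh
Cost = 146.1 × £0.270/kWh = £39.46 ≈ £39

£39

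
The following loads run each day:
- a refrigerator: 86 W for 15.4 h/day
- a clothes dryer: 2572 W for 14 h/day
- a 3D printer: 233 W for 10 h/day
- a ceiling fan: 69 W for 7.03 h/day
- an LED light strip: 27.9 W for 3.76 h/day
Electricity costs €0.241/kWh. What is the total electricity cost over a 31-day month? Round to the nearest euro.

€301

refrigerator: 86 W × 15.4 h × 31 d = 41,056 Wh = 41.06 kWh
clothes dryer: 2572 W × 14 h × 31 d = 1,116,248 Wh = 1,116 kWh
3D printer: 233 W × 10 h × 31 d = 72,230 Wh = 72.23 kWh
ceiling fan: 69 W × 7.03 h × 31 d = 15,037 Wh = 15.04 kWh
LED light strip: 27.9 W × 3.76 h × 31 d = 3,252 Wh = 3.252 kWh
Total energy = 41.06 + 1,116 + 72.23 + 15.04 + 3.252 = 1,248 kWh
Cost = 1,248 kWh × €0.241 = €300.73 ≈ €301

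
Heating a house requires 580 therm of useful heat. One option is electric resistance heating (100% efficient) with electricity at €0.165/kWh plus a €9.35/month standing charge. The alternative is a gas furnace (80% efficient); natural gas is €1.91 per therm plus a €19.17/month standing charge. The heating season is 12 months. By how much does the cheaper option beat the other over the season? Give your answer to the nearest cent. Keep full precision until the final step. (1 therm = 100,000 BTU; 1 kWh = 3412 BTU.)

€1302.22

Heat load = 580 therm × 100,000 = 58,000,000 BTU
Gas: input = 58,000,000 / 0.800 = 72,500,000 BTU = 725 therm → 725 × €1.91 = €1,384.75; + 12 × €19.17 standing = €1,614.79
Electric: 58,000,000 BTU / 3412 = 17,000 kWh → × €0.165 = €2,804.81; + 12 × €9.35 standing = €2,917.01
Difference = |€1,614.79 − €2,917.01| = €1,302.22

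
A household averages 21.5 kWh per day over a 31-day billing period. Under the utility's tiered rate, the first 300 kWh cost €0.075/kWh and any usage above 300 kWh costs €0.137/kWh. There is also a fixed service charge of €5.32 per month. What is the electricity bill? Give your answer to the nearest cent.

€78.03

Usage = 21.5 kWh/day × 31 days = 666.5 kWh
First 300 kWh × €0.075 = €22.50
Remaining 366.5 kWh × €0.137 = €50.21
Energy charge = €72.71; + service €5.32 = €78.03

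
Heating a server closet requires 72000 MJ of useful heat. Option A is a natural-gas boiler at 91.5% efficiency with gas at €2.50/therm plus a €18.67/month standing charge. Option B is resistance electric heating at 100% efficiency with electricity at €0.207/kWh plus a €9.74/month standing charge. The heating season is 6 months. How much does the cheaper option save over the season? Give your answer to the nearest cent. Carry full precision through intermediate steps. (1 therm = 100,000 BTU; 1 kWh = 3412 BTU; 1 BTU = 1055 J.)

Heat load = 72000 MJ = 72,000,000,000 J / 1055 = 68,246,445 BTU
Gas: input = 68,246,445 / 0.915 = 74,586,279 BTU = 745.9 therm → 745.9 × €2.50 = €1,864.66; + 6 × €18.67 standing = €1,976.68
Electric: 68,246,445 BTU / 3412 = 20,000 kWh → × €0.207 = €4,140.39; + 6 × €9.74 standing = €4,198.83
Difference = |€1,976.68 − €4,198.83| = €2,222.15

€2222.15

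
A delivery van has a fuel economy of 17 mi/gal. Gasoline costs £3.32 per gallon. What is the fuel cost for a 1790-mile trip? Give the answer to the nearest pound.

£350

Fuel = 1790 mi / 17 mpg = 105.3 gal
Cost = 105.3 gal × £3.32/gal = £349.58 ≈ £350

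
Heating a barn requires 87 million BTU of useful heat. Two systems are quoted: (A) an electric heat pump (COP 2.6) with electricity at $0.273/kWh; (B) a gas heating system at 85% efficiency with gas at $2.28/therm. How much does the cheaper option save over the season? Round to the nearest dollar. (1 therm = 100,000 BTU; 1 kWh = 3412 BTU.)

$344

Heat load = 87 × 10⁶ BTU = 87,000,000 BTU
Gas: input = 87,000,000 / 0.85 = 102,352,941 BTU = 1,024 therm → 1,024 × $2.28 = $2,333.65
Heat pump: 87,000,000 BTU / 3412 = 25,500 kWh heat; / 2.6 = 9,807 kWh in → × $0.273 = $2,677.32
Difference = |$2,333.65 − $2,677.32| = $343.67 ≈ $344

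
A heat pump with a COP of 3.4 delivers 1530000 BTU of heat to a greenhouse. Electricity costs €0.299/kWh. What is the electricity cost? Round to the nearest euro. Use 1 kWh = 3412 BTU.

€39

Heat delivered = 1,530,000 BTU / 3412 = 448.4 kWh
Electrical input = 448.4 kWh / 3.4 = 131.9 kWh
Cost = 131.9 × €0.299/kWh = €39.43 ≈ €39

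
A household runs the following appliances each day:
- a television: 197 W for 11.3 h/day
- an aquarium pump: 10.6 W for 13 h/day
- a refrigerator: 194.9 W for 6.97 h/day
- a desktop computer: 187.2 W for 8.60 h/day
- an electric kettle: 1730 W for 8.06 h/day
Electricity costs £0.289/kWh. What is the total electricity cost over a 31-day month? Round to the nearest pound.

television: 197 W × 11.3 h × 31 d = 69,009 Wh = 69.01 kWh
aquarium pump: 10.6 W × 13 h × 31 d = 4,272 Wh = 4.272 kWh
refrigerator: 194.9 W × 6.97 h × 31 d = 42,112 Wh = 42.11 kWh
desktop computer: 187.2 W × 8.60 h × 31 d = 49,908 Wh = 49.91 kWh
electric kettle: 1730 W × 8.06 h × 31 d = 432,258 Wh = 432.3 kWh
Total energy = 69.01 + 4.272 + 42.11 + 49.91 + 432.3 = 597.6 kWh
Cost = 597.6 kWh × £0.289 = £172.69 ≈ £173

£173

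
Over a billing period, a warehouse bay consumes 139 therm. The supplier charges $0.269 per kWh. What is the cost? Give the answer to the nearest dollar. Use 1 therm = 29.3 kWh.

$1096

139 therm × (29.3 kWh/therm) = 4,073 kWh
Cost = 4,073 kWh × $0.269/kWh = $1,095.56 ≈ $1096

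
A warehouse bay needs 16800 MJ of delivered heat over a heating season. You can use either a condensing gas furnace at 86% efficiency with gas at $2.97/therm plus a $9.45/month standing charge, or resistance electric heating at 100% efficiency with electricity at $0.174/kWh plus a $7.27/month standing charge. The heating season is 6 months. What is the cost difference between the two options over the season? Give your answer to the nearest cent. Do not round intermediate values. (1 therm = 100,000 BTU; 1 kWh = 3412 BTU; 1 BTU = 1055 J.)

Heat load = 16800 MJ = 16,800,000,000 J / 1055 = 15,924,171 BTU
Gas: input = 15,924,171 / 0.86 = 18,516,477 BTU = 185.2 therm → 185.2 × $2.97 = $549.94; + 6 × $9.45 standing = $606.64
Electric: 15,924,171 BTU / 3412 = 4,667 kWh → × $0.174 = $812.08; + 6 × $7.27 standing = $855.70
Difference = |$606.64 − $855.70| = $249.06

$249.06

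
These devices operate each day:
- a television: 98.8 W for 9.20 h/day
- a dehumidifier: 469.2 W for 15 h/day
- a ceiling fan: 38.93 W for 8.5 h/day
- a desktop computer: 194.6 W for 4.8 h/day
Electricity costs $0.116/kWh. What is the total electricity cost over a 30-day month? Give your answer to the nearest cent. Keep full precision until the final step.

television: 98.8 W × 9.20 h × 30 d = 27,269 Wh = 27.27 kWh
dehumidifier: 469.2 W × 15 h × 30 d = 211,140 Wh = 211.1 kWh
ceiling fan: 38.93 W × 8.5 h × 30 d = 9,927 Wh = 9.927 kWh
desktop computer: 194.6 W × 4.8 h × 30 d = 28,022 Wh = 28.02 kWh
Total energy = 27.27 + 211.1 + 9.927 + 28.02 = 276.4 kWh
Cost = 276.4 kWh × $0.116 = $32.06

$32.06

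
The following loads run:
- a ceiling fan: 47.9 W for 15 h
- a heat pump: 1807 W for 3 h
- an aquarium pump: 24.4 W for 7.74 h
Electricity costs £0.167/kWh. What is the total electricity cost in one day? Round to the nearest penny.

£1.06

ceiling fan: 47.9 W × 15 h = 718 Wh = 0.7185 kWh
heat pump: 1807 W × 3 h = 5,421 Wh = 5.421 kWh
aquarium pump: 24.4 W × 7.74 h = 189 Wh = 0.1889 kWh
Total energy = 0.7185 + 5.421 + 0.1889 = 6.328 kWh
Cost = 6.328 kWh × £0.167 = £1.06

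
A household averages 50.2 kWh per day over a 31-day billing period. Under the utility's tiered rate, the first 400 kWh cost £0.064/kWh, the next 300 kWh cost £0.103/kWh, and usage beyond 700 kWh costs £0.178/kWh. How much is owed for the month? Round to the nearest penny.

£208.90

Usage = 50.2 kWh/day × 31 days = 1556.2 kWh
First 400 kWh × £0.064 = £25.60
Next 300 kWh × £0.103 = £30.90
Remaining 856.2 kWh × £0.178 = £152.40
Total = £208.90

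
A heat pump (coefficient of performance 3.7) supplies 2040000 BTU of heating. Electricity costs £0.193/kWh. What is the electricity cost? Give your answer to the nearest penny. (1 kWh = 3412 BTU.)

£31.19

Heat delivered = 2,040,000 BTU / 3412 = 597.9 kWh
Electrical input = 597.9 kWh / 3.7 = 161.6 kWh
Cost = 161.6 × £0.193/kWh = £31.19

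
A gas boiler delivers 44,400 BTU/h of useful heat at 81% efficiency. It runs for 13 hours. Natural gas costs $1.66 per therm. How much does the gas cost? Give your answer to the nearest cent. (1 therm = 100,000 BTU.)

Heat delivered = 44,400 BTU/h × 13 h = 577,200 BTU
Gas input = 577,200 / 0.81 = 712,593 BTU
= 712,593 / 100,000 = 7.126 therm
Cost = 7.126 × $1.66/therm = $11.83

$11.83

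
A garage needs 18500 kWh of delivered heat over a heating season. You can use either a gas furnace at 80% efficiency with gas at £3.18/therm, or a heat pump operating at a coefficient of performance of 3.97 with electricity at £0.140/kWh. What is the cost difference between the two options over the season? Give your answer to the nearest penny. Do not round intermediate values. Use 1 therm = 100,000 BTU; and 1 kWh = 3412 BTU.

Heat load = 18500 kWh × 3412 = 63,122,000 BTU
Gas: input = 63,122,000 / 0.80 = 78,902,500 BTU = 789 therm → 789 × £3.18 = £2,509.10
Heat pump: 63,122,000 BTU / 3412 = 18,500 kWh heat; / 3.97 = 4,660 kWh in → × £0.140 = £652.39
Difference = |£2,509.10 − £652.39| = £1,856.71

£1856.71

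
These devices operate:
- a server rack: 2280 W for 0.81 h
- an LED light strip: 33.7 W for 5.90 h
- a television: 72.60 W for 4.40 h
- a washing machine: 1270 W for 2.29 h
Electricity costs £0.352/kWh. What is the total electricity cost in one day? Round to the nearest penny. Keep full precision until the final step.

server rack: 2280 W × 0.81 h = 1,847 Wh = 1.847 kWh
LED light strip: 33.7 W × 5.90 h = 199 Wh = 0.1988 kWh
television: 72.60 W × 4.40 h = 319 Wh = 0.3194 kWh
washing machine: 1270 W × 2.29 h = 2,908 Wh = 2.908 kWh
Total energy = 1.847 + 0.1988 + 0.3194 + 2.908 = 5.273 kWh
Cost = 5.273 kWh × £0.352 = £1.86

£1.86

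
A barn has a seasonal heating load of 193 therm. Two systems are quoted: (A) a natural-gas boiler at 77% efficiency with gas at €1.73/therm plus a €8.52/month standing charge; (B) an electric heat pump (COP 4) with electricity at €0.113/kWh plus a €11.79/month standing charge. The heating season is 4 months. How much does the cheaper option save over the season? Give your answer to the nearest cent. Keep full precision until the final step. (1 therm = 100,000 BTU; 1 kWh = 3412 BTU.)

Heat load = 193 therm × 100,000 = 19,300,000 BTU
Gas: input = 19,300,000 / 0.77 = 25,064,935 BTU = 250.6 therm → 250.6 × €1.73 = €433.62; + 4 × €8.52 standing = €467.70
Heat pump: 19,300,000 BTU / 3412 = 5,657 kWh heat; / 4 = 1,414 kWh in → × €0.113 = €159.80; + 4 × €11.79 standing = €206.96
Difference = |€467.70 − €206.96| = €260.75

€260.75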